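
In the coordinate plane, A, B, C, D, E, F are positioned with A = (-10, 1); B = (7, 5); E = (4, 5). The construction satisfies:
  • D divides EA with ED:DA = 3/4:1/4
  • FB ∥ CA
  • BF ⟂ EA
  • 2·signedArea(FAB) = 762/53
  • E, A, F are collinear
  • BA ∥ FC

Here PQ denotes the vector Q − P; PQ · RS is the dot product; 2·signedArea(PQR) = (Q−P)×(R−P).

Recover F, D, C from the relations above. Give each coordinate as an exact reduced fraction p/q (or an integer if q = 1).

C = (-542/53, 95/53)
D = (-13/2, 2)
F = (359/53, 307/53)

1. F_x = 359/53  [E, A, F are collinear ∩ BF ⟂ EA]
2. F_y = 307/53  [E, A, F are collinear ∩ BF ⟂ EA]
   → F = (359/53, 307/53)
3. D_x = -13/2  [D divides EA with ED:DA = 3/4:1/4]
4. D_y = 2  [D divides EA with ED:DA = 3/4:1/4]
   → D = (-13/2, 2)
5. C_x = -542/53  [FB ∥ CA ∩ BA ∥ FC]
6. C_y = 95/53  [FB ∥ CA ∩ BA ∥ FC]
   → C = (-542/53, 95/53)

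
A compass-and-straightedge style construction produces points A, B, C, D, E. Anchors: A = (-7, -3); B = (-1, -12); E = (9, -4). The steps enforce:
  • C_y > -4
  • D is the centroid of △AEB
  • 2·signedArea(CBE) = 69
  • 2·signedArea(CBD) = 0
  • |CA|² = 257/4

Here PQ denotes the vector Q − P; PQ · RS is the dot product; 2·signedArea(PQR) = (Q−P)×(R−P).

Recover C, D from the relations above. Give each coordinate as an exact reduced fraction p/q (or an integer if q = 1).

1. C_x = 1  [line -8·x + 10·y + 43 = 0 ∩ |CA|² = 257/4]
2. C_y = -7/2  [line -8·x + 10·y + 43 = 0 ∩ |CA|² = 257/4]
   → C = (1, -7/2)
3. D_x = 1/3  [2·signedArea(CBD) = 0 ∩ D is the centroid of △AEB]
4. D_y = -19/3  [2·signedArea(CBD) = 0 ∩ D is the centroid of △AEB]
   → D = (1/3, -19/3)

C = (1, -7/2)
D = (1/3, -19/3)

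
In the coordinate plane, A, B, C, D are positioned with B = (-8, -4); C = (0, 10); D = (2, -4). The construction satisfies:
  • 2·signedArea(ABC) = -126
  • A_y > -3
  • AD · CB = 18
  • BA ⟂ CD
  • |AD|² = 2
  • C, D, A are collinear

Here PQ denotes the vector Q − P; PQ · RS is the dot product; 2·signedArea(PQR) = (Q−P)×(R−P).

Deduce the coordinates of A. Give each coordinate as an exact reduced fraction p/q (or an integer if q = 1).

1. A_x = 9/5  [C, D, A are collinear ∩ BA ⟂ CD]
2. A_y = -13/5  [C, D, A are collinear ∩ BA ⟂ CD]
   → A = (9/5, -13/5)

A = (9/5, -13/5)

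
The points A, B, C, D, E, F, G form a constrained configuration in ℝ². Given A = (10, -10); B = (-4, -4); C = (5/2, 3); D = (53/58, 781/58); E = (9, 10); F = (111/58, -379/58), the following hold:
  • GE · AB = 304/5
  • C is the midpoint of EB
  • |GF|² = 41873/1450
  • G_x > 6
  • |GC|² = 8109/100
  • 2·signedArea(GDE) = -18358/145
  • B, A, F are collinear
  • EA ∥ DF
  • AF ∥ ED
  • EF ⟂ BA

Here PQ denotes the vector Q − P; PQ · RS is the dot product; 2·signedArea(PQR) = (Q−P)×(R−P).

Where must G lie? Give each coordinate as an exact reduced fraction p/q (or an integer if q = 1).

G = (7, -24/5)

1. G_x = 7  [2·signedArea(GDE) = -18358/145 ∩ GE · AB = 304/5]
2. G_y = -24/5  [2·signedArea(GDE) = -18358/145 ∩ GE · AB = 304/5]
   → G = (7, -24/5)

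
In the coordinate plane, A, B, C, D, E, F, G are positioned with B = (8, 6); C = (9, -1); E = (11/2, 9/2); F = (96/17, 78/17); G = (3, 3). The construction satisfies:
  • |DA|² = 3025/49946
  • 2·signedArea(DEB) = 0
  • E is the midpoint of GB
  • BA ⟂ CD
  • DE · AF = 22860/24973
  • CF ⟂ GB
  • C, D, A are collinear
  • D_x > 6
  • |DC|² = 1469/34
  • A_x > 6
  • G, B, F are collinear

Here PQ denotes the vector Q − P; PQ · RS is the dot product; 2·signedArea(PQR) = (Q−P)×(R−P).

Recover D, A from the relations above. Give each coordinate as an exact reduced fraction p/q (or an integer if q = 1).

1. D_x = 217/34  [line -3/2·x + 5/2·y + -3 = 0 ∩ |DC|² = 1469/34]
2. D_y = 171/34  [line -3/2·x + 5/2·y + -3 = 0 ∩ |DC|² = 1469/34]
   → D = (217/34, 171/34)
3. A_x = 156939/24973  [C, D, A are collinear ∩ BA ⟂ CD]
4. A_y = 131237/24973  [C, D, A are collinear ∩ BA ⟂ CD]
   → A = (156939/24973, 131237/24973)

A = (156939/24973, 131237/24973)
D = (217/34, 171/34)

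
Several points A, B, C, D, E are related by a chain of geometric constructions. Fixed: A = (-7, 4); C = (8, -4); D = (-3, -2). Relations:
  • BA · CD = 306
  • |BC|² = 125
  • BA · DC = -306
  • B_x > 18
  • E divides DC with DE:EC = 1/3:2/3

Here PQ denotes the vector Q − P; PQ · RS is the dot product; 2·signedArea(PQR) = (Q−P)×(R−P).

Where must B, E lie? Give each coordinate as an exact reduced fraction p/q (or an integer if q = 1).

1. B_x = 19  [line -11·x + 2·y + 221 = 0 ∩ |BC|² = 125]
2. B_y = -6  [line -11·x + 2·y + 221 = 0 ∩ |BC|² = 125]
   → B = (19, -6)
3. E_x = 2/3  [E divides DC with DE:EC = 1/3:2/3]
4. E_y = -8/3  [E divides DC with DE:EC = 1/3:2/3]
   → E = (2/3, -8/3)

B = (19, -6)
E = (2/3, -8/3)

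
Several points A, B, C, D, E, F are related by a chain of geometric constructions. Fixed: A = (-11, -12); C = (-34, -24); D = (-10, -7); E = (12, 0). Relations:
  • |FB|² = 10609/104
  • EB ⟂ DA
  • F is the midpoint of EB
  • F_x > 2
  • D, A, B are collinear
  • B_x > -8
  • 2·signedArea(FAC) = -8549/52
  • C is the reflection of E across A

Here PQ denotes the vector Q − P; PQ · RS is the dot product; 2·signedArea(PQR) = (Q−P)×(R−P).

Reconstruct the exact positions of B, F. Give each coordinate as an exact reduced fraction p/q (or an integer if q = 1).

1. B_x = -203/26  [D, A, B are collinear ∩ EB ⟂ DA]
2. B_y = 103/26  [D, A, B are collinear ∩ EB ⟂ DA]
   → B = (-203/26, 103/26)
3. F_x = 109/52  [F is the midpoint of EB]
4. F_y = 103/52  [F is the midpoint of EB]
   → F = (109/52, 103/52)

B = (-203/26, 103/26)
F = (109/52, 103/52)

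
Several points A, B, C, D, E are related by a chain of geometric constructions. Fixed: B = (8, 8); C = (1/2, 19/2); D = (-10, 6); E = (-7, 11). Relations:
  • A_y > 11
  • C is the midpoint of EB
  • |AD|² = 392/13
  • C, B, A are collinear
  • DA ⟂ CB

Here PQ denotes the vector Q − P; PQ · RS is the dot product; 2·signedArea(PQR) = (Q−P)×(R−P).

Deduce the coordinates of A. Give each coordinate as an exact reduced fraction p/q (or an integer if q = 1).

A = (-116/13, 148/13)

1. A_x = -116/13  [C, B, A are collinear ∩ DA ⟂ CB]
2. A_y = 148/13  [C, B, A are collinear ∩ DA ⟂ CB]
   → A = (-116/13, 148/13)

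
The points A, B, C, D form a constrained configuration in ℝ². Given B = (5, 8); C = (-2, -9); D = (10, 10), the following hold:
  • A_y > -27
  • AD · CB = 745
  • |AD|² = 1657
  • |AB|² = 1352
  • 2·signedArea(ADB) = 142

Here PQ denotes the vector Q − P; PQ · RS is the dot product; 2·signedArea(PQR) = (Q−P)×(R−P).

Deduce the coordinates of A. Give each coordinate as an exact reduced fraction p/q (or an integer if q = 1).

A = (-9, -26)

1. A_x = -9  [2·signedArea(ADB) = 142 ∩ AD · CB = 745]
2. A_y = -26  [2·signedArea(ADB) = 142 ∩ AD · CB = 745]
   → A = (-9, -26)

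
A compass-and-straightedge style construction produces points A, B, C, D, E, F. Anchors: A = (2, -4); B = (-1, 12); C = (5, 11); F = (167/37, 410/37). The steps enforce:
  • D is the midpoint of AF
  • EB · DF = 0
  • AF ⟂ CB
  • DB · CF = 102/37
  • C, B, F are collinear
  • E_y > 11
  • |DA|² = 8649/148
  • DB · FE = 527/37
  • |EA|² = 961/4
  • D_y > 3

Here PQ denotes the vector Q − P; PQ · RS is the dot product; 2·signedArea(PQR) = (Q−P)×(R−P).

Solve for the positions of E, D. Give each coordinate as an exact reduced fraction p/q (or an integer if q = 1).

D = (241/74, 131/37)
E = (2, 23/2)

1. D_x = 241/74  [D is the midpoint of AF]
2. D_y = 131/37  [D is the midpoint of AF]
   → D = (241/74, 131/37)
3. E_x = 2  [EB · DF = 0 ∩ DB · FE = 527/37]
4. E_y = 23/2  [EB · DF = 0 ∩ DB · FE = 527/37]
   → E = (2, 23/2)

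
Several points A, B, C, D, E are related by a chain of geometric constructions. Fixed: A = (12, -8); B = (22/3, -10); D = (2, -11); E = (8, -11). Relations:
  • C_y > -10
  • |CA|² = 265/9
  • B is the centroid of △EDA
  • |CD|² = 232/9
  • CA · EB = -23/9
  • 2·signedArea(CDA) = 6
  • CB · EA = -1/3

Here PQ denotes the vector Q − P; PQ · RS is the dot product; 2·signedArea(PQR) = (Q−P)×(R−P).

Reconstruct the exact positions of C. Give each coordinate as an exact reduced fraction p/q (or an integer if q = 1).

1. C_x = 20/3  [2·signedArea(CDA) = 6 ∩ CB · EA = -1/3]
2. C_y = -9  [2·signedArea(CDA) = 6 ∩ CB · EA = -1/3]
   → C = (20/3, -9)

C = (20/3, -9)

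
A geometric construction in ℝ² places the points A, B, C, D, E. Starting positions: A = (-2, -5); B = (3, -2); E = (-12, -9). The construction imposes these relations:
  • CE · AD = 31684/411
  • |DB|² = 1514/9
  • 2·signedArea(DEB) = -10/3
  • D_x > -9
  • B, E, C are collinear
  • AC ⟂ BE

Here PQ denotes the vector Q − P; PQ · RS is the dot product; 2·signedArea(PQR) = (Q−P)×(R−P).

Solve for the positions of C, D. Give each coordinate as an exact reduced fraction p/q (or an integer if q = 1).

C = (-309/137, -610/137)
D = (-26/3, -23/3)

1. C_x = -309/137  [B, E, C are collinear ∩ AC ⟂ BE]
2. C_y = -610/137  [B, E, C are collinear ∩ AC ⟂ BE]
   → C = (-309/137, -610/137)
3. D_x = -26/3  [2·signedArea(DEB) = -10/3 ∩ CE · AD = 31684/411]
4. D_y = -23/3  [2·signedArea(DEB) = -10/3 ∩ CE · AD = 31684/411]
   → D = (-26/3, -23/3)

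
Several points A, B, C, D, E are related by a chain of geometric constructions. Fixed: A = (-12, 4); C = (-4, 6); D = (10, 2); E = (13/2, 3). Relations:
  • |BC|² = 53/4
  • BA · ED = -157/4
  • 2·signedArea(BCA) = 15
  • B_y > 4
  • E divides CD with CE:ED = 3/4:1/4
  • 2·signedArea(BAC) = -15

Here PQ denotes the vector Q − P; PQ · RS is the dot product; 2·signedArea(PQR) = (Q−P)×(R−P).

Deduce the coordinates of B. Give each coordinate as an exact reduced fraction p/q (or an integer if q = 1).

1. B_x = -1/2  [2·signedArea(BCA) = 15 ∩ BA · ED = -157/4]
2. B_y = 5  [2·signedArea(BCA) = 15 ∩ BA · ED = -157/4]
   → B = (-1/2, 5)

B = (-1/2, 5)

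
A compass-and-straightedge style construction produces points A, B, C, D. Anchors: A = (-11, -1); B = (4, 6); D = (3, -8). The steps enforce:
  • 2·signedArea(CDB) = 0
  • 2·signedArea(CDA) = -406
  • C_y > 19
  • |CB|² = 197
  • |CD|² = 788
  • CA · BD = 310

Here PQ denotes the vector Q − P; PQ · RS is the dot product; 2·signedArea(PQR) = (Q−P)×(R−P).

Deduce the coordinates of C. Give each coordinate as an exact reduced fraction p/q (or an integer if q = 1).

1. C_x = 5  [2·signedArea(CDB) = 0 ∩ 2·signedArea(CDA) = -406]
2. C_y = 20  [2·signedArea(CDB) = 0 ∩ 2·signedArea(CDA) = -406]
   → C = (5, 20)

C = (5, 20)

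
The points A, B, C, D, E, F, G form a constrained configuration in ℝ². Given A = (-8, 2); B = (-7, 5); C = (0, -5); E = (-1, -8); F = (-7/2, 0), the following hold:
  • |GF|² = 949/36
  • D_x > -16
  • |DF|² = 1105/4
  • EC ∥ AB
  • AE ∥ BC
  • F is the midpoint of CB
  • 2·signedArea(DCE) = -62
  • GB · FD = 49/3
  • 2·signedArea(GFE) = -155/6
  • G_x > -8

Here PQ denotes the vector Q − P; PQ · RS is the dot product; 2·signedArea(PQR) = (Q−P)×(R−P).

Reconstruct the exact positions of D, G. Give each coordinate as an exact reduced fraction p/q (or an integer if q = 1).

1. D_x = -15  [line 3·x + -1·y + 57 = 0 ∩ |DF|² = 1105/4]
2. D_y = 12  [line 3·x + -1·y + 57 = 0 ∩ |DF|² = 1105/4]
   → D = (-15, 12)
3. G_x = -23/3  [2·signedArea(GFE) = -155/6 ∩ GB · FD = 49/3]
4. G_y = 3  [2·signedArea(GFE) = -155/6 ∩ GB · FD = 49/3]
   → G = (-23/3, 3)

D = (-15, 12)
G = (-23/3, 3)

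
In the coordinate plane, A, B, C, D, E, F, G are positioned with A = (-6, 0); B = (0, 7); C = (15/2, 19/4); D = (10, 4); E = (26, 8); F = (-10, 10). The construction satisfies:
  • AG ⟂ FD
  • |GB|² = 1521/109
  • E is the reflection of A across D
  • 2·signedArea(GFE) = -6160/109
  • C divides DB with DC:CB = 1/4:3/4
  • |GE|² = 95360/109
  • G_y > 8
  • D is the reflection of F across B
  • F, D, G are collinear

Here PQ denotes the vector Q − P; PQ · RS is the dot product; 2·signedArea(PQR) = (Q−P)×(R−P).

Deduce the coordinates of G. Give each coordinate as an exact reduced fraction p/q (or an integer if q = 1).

1. G_x = -390/109  [F, D, G are collinear ∩ AG ⟂ FD]
2. G_y = 880/109  [F, D, G are collinear ∩ AG ⟂ FD]
   → G = (-390/109, 880/109)

G = (-390/109, 880/109)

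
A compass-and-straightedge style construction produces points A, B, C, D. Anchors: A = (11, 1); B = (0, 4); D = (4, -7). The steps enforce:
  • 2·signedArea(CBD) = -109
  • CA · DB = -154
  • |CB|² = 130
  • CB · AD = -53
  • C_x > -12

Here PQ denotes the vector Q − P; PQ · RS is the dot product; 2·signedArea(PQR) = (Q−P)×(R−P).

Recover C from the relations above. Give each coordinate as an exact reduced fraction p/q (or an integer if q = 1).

1. C_x = -11  [2·signedArea(CBD) = -109 ∩ CA · DB = -154]
2. C_y = 7  [2·signedArea(CBD) = -109 ∩ CA · DB = -154]
   → C = (-11, 7)

C = (-11, 7)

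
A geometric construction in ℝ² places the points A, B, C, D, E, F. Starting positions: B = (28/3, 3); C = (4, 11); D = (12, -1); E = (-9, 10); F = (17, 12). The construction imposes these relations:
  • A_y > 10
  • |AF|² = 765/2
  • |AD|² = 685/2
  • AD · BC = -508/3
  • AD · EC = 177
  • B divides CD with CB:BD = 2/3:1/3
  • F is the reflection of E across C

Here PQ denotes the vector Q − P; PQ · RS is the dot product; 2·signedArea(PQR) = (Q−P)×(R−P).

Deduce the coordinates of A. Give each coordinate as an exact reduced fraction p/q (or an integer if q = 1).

1. A_x = -5/2  [AD · EC = 177 ∩ AD · BC = -508/3]
2. A_y = 21/2  [AD · EC = 177 ∩ AD · BC = -508/3]
   → A = (-5/2, 21/2)

A = (-5/2, 21/2)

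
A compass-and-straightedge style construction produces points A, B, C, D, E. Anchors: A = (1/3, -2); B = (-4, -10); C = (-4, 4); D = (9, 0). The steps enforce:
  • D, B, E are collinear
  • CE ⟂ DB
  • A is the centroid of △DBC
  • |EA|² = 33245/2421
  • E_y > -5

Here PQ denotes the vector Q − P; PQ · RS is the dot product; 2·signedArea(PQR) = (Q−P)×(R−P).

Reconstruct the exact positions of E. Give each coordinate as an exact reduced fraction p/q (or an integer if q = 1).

1. E_x = 744/269  [D, B, E are collinear ∩ CE ⟂ DB]
2. E_y = -1290/269  [D, B, E are collinear ∩ CE ⟂ DB]
   → E = (744/269, -1290/269)

E = (744/269, -1290/269)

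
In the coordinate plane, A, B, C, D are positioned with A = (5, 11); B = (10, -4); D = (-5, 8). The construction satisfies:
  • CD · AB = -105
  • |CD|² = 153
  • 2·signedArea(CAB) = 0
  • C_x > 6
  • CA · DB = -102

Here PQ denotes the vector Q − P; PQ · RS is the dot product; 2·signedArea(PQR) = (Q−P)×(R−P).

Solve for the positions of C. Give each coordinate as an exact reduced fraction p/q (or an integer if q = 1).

1. C_x = 7  [2·signedArea(CAB) = 0 ∩ CD · AB = -105]
2. C_y = 5  [2·signedArea(CAB) = 0 ∩ CD · AB = -105]
   → C = (7, 5)

C = (7, 5)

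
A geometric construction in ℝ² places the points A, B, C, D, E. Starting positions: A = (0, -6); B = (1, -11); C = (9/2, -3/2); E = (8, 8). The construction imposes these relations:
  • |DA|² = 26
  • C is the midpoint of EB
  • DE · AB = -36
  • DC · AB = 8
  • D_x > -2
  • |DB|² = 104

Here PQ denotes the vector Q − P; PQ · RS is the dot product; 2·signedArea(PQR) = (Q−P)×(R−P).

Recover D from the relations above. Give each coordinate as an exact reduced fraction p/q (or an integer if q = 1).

1. D_x = -1  [line -1·x + 5·y + 4 = 0 ∩ |DB|² = 104]
2. D_y = -1  [line -1·x + 5·y + 4 = 0 ∩ |DB|² = 104]
   → D = (-1, -1)

D = (-1, -1)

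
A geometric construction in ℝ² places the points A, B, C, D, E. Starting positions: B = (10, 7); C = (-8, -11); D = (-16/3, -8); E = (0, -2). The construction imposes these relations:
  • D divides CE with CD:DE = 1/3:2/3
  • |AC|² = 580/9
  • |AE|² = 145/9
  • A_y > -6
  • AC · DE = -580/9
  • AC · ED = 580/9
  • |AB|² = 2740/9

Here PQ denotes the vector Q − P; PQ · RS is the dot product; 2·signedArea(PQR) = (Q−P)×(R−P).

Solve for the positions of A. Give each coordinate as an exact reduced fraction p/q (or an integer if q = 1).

A = (-8/3, -5)

1. A_x = -8/3  [line 16/3·x + 6·y + 398/9 = 0 ∩ |AC|² = 580/9]
2. A_y = -5  [line 16/3·x + 6·y + 398/9 = 0 ∩ |AC|² = 580/9]
   → A = (-8/3, -5)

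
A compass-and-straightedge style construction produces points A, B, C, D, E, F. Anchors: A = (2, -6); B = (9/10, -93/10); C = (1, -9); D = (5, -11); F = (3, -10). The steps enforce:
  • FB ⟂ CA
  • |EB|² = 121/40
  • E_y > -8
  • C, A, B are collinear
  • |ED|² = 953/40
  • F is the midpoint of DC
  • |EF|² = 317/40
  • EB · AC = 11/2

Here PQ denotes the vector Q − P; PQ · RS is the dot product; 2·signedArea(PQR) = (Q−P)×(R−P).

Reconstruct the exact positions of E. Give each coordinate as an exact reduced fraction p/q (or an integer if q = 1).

E = (29/20, -153/20)

1. E_x = 29/20  [line 1·x + 3·y + 43/2 = 0 ∩ |EB|² = 121/40]
2. E_y = -153/20  [line 1·x + 3·y + 43/2 = 0 ∩ |EB|² = 121/40]
   → E = (29/20, -153/20)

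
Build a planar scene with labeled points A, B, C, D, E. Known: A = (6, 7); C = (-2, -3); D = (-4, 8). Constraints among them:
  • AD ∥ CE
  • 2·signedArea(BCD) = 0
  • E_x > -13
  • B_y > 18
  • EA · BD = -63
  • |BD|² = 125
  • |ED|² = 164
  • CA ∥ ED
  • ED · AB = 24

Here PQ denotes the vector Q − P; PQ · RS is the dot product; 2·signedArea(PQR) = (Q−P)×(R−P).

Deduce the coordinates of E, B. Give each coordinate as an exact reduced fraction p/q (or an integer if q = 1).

1. E_x = -12  [CA ∥ ED ∩ AD ∥ CE]
2. E_y = -2  [CA ∥ ED ∩ AD ∥ CE]
   → E = (-12, -2)
3. B_x = -6  [2·signedArea(BCD) = 0 ∩ ED · AB = 24]
4. B_y = 19  [2·signedArea(BCD) = 0 ∩ ED · AB = 24]
   → B = (-6, 19)

B = (-6, 19)
E = (-12, -2)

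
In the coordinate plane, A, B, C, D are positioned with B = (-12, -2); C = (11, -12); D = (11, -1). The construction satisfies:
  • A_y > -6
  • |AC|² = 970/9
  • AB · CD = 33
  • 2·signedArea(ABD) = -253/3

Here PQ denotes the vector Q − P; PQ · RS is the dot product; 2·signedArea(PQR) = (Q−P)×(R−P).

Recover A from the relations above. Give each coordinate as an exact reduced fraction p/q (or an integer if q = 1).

1. A_x = 10/3  [2·signedArea(ABD) = -253/3 ∩ AB · CD = 33]
2. A_y = -5  [2·signedArea(ABD) = -253/3 ∩ AB · CD = 33]
   → A = (10/3, -5)

A = (10/3, -5)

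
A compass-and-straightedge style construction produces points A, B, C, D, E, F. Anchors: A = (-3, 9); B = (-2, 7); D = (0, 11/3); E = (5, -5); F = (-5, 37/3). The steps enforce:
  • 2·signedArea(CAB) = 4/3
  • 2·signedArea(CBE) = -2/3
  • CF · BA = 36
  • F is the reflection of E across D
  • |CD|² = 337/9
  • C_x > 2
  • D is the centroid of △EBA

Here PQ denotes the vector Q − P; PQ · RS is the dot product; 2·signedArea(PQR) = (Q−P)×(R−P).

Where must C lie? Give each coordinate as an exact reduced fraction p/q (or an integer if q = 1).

1. C_x = 3  [2·signedArea(CAB) = 4/3 ∩ CF · BA = 36]
2. C_y = -5/3  [2·signedArea(CAB) = 4/3 ∩ CF · BA = 36]
   → C = (3, -5/3)

C = (3, -5/3)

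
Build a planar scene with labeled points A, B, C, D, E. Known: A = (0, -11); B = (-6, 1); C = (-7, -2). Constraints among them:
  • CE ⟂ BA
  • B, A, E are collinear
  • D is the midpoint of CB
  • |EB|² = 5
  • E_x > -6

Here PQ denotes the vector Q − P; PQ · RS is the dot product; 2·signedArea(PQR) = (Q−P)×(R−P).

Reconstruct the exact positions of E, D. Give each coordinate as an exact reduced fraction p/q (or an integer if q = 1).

D = (-13/2, -1/2)
E = (-5, -1)

1. E_x = -5  [B, A, E are collinear ∩ CE ⟂ BA]
2. E_y = -1  [B, A, E are collinear ∩ CE ⟂ BA]
   → E = (-5, -1)
3. D_x = -13/2  [D is the midpoint of CB]
4. D_y = -1/2  [D is the midpoint of CB]
   → D = (-13/2, -1/2)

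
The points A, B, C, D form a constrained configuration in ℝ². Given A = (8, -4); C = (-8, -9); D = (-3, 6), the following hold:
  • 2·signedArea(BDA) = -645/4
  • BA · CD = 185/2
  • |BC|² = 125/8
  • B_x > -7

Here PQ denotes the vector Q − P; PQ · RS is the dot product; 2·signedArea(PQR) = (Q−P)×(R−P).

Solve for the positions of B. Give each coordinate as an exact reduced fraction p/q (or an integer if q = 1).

1. B_x = -27/4  [2·signedArea(BDA) = -645/4 ∩ BA · CD = 185/2]
2. B_y = -21/4  [2·signedArea(BDA) = -645/4 ∩ BA · CD = 185/2]
   → B = (-27/4, -21/4)

B = (-27/4, -21/4)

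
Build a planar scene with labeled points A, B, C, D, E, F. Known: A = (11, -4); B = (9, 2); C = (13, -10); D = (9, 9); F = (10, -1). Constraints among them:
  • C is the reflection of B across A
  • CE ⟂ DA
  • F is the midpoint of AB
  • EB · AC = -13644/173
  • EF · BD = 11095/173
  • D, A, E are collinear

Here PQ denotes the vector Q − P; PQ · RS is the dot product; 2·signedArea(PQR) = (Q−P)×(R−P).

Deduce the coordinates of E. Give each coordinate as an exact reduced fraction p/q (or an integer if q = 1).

E = (2067/173, -1758/173)

1. E_x = 2067/173  [D, A, E are collinear ∩ CE ⟂ DA]
2. E_y = -1758/173  [D, A, E are collinear ∩ CE ⟂ DA]
   → E = (2067/173, -1758/173)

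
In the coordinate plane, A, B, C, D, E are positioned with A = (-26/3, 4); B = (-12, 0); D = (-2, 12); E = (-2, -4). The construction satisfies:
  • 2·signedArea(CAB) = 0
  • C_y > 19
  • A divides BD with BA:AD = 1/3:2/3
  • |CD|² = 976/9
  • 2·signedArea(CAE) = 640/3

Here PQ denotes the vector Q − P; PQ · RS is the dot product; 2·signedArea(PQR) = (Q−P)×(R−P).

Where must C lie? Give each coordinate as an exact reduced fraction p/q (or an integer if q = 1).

C = (14/3, 20)

1. C_x = 14/3  [2·signedArea(CAB) = 0 ∩ 2·signedArea(CAE) = 640/3]
2. C_y = 20  [2·signedArea(CAB) = 0 ∩ 2·signedArea(CAE) = 640/3]
   → C = (14/3, 20)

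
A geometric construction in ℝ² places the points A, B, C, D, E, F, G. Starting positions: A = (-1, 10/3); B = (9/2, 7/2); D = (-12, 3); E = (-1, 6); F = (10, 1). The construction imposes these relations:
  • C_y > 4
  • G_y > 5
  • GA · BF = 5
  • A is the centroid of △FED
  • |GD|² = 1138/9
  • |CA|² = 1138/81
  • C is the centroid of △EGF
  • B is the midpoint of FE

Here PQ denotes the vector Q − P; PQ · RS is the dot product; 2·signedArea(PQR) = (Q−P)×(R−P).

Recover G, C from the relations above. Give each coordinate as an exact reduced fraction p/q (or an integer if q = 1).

1. G_x = -1  [line -11/2·x + 5/2·y + -113/6 = 0 ∩ |GD|² = 1138/9]
2. G_y = 16/3  [line -11/2·x + 5/2·y + -113/6 = 0 ∩ |GD|² = 1138/9]
   → G = (-1, 16/3)
3. C_x = 8/3  [C is the centroid of △EGF]
4. C_y = 37/9  [C is the centroid of △EGF]
   → C = (8/3, 37/9)

C = (8/3, 37/9)
G = (-1, 16/3)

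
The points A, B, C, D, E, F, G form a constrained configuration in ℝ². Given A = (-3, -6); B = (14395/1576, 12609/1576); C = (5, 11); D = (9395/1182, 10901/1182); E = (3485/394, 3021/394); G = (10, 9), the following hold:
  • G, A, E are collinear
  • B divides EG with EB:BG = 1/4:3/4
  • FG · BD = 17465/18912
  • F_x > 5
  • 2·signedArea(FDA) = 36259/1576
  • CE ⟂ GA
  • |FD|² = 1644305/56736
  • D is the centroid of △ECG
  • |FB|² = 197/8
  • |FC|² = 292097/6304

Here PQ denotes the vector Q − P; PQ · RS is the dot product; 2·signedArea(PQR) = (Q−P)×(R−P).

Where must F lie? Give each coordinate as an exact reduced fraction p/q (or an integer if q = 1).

F = (9273/1576, 6699/1576)

1. F_x = 9273/1576  [2·signedArea(FDA) = 36259/1576 ∩ FG · BD = 17465/18912]
2. F_y = 6699/1576  [2·signedArea(FDA) = 36259/1576 ∩ FG · BD = 17465/18912]
   → F = (9273/1576, 6699/1576)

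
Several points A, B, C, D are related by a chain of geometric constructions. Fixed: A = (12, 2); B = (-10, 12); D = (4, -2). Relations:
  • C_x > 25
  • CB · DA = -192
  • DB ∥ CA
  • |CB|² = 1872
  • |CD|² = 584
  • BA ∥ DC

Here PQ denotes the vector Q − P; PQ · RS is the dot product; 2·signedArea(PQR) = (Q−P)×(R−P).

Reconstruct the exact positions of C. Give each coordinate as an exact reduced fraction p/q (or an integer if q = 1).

1. C_x = 26  [DB ∥ CA ∩ BA ∥ DC]
2. C_y = -12  [DB ∥ CA ∩ BA ∥ DC]
   → C = (26, -12)

C = (26, -12)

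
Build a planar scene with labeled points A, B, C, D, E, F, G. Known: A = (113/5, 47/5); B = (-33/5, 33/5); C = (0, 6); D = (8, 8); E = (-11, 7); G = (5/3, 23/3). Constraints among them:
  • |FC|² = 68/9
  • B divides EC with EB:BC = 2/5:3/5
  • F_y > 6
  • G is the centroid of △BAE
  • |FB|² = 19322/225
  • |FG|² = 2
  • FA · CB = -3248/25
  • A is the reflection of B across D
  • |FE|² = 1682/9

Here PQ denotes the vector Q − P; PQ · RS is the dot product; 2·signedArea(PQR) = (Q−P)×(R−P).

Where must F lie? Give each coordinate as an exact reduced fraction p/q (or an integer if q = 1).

F = (8/3, 20/3)

1. F_x = 8/3  [line 33/5·x + -3/5·y + -68/5 = 0 ∩ |FB|² = 19322/225]
2. F_y = 20/3  [line 33/5·x + -3/5·y + -68/5 = 0 ∩ |FB|² = 19322/225]
   → F = (8/3, 20/3)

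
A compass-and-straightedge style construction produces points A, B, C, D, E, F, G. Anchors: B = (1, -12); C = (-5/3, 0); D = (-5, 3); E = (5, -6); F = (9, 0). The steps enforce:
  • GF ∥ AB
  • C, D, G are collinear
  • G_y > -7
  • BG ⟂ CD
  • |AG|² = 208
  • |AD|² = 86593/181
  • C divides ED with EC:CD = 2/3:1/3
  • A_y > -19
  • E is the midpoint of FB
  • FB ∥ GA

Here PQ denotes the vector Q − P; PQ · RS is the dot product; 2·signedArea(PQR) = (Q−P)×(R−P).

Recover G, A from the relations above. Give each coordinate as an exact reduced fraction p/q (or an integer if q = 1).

A = (-403/181, -3384/181)
G = (1045/181, -1212/181)

1. G_x = 1045/181  [C, D, G are collinear ∩ BG ⟂ CD]
2. G_y = -1212/181  [C, D, G are collinear ∩ BG ⟂ CD]
   → G = (1045/181, -1212/181)
3. A_x = -403/181  [GF ∥ AB ∩ FB ∥ GA]
4. A_y = -3384/181  [GF ∥ AB ∩ FB ∥ GA]
   → A = (-403/181, -3384/181)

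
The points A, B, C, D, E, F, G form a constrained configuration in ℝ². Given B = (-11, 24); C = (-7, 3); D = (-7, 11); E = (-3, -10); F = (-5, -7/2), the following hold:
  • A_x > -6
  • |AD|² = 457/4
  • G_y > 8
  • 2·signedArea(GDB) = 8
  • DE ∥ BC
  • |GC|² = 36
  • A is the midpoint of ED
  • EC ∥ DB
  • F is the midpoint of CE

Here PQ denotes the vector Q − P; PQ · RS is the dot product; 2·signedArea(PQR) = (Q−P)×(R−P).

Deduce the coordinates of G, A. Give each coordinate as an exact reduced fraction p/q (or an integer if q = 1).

1. G_x = -7  [line -13·x + -4·y + -55 = 0 ∩ |GC|² = 36]
2. G_y = 9  [line -13·x + -4·y + -55 = 0 ∩ |GC|² = 36]
   → G = (-7, 9)
3. A_x = -5  [A is the midpoint of ED]
4. A_y = 1/2  [A is the midpoint of ED]
   → A = (-5, 1/2)

A = (-5, 1/2)
G = (-7, 9)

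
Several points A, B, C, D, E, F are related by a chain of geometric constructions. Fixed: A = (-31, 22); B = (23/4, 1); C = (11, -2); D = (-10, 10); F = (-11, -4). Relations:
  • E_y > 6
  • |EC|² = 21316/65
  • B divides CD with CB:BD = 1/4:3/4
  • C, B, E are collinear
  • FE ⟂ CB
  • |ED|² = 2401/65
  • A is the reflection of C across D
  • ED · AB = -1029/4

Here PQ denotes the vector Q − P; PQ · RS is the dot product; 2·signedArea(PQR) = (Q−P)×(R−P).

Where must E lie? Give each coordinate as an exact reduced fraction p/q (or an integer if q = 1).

E = (-307/65, 454/65)

1. E_x = -307/65  [C, B, E are collinear ∩ FE ⟂ CB]
2. E_y = 454/65  [C, B, E are collinear ∩ FE ⟂ CB]
   → E = (-307/65, 454/65)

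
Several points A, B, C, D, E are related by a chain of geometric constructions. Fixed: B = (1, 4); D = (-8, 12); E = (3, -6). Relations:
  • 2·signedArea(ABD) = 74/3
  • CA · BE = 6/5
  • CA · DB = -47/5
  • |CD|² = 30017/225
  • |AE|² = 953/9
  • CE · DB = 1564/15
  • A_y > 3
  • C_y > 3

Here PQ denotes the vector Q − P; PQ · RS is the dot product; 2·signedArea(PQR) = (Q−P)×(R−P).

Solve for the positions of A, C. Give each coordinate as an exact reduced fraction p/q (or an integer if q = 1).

A = (-4/3, 10/3)
C = (1/15, 56/15)

1. A_x = -4/3  [line -8·x + -9·y + 58/3 = 0 ∩ |AE|² = 953/9]
2. A_y = 10/3  [line -8·x + -9·y + 58/3 = 0 ∩ |AE|² = 953/9]
   → A = (-4/3, 10/3)
3. C_x = 1/15  [CA · BE = 6/5 ∩ CA · DB = -47/5]
4. C_y = 56/15  [CA · BE = 6/5 ∩ CA · DB = -47/5]
   → C = (1/15, 56/15)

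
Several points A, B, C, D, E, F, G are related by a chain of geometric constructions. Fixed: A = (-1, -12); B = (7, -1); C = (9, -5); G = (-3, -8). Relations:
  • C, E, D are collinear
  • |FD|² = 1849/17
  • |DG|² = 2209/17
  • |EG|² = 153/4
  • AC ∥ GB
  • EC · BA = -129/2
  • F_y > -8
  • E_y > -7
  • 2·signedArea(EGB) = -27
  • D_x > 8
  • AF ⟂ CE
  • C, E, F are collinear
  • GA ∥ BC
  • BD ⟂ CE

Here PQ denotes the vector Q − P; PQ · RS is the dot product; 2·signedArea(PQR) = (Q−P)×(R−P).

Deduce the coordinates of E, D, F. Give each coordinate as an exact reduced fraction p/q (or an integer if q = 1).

1. E_x = 3  [2·signedArea(EGB) = -27 ∩ EC · BA = -129/2]
2. E_y = -13/2  [2·signedArea(EGB) = -27 ∩ EC · BA = -129/2]
   → E = (3, -13/2)
3. D_x = 137/17  [C, E, D are collinear ∩ BD ⟂ CE]
4. D_y = -89/17  [C, E, D are collinear ∩ BD ⟂ CE]
   → D = (137/17, -89/17)
5. F_x = -35/17  [C, E, F are collinear ∩ AF ⟂ CE]
6. F_y = -132/17  [C, E, F are collinear ∩ AF ⟂ CE]
   → F = (-35/17, -132/17)

D = (137/17, -89/17)
E = (3, -13/2)
F = (-35/17, -132/17)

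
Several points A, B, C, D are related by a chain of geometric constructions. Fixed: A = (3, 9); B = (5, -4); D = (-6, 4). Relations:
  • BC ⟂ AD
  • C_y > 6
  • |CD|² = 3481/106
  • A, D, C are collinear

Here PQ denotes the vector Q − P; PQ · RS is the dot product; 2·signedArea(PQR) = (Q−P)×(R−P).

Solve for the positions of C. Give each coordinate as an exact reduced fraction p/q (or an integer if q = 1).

1. C_x = -105/106  [A, D, C are collinear ∩ BC ⟂ AD]
2. C_y = 719/106  [A, D, C are collinear ∩ BC ⟂ AD]
   → C = (-105/106, 719/106)

C = (-105/106, 719/106)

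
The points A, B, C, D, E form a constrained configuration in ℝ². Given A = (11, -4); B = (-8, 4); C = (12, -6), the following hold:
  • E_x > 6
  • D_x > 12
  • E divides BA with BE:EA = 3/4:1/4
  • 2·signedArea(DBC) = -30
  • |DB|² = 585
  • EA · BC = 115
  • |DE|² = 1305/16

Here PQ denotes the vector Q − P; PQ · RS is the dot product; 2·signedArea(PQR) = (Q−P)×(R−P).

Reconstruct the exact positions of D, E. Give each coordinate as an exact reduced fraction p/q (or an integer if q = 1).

D = (13, -8)
E = (25/4, -2)

1. D_x = 13  [line 10·x + 20·y + 30 = 0 ∩ |DB|² = 585]
2. D_y = -8  [line 10·x + 20·y + 30 = 0 ∩ |DB|² = 585]
   → D = (13, -8)
3. E_x = 25/4  [E divides BA with BE:EA = 3/4:1/4]
4. E_y = -2  [E divides BA with BE:EA = 3/4:1/4]
   → E = (25/4, -2)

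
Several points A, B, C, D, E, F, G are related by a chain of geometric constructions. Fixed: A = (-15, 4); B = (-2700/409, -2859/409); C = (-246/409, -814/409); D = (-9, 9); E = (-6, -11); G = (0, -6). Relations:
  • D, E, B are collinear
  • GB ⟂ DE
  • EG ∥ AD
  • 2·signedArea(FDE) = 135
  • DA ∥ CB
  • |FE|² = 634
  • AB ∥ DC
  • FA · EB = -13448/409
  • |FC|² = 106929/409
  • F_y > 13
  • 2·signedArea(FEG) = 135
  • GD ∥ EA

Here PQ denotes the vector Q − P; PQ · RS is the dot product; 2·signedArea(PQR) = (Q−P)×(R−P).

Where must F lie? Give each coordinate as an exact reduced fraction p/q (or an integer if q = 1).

F = (-3, 14)

1. F_x = -3  [2·signedArea(FEG) = 135 ∩ 2·signedArea(FDE) = 135]
2. F_y = 14  [2·signedArea(FEG) = 135 ∩ 2·signedArea(FDE) = 135]
   → F = (-3, 14)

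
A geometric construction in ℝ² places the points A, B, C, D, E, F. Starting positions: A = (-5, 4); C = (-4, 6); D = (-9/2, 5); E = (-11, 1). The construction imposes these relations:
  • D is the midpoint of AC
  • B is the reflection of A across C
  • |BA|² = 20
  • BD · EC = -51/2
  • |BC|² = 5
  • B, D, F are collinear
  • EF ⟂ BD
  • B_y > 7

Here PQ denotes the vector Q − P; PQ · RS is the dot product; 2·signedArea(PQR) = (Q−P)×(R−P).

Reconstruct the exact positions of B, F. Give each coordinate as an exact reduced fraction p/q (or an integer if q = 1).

B = (-3, 8)
F = (-37/5, -4/5)

1. B_x = -3  [B is the reflection of A across C]
2. B_y = 8  [B is the reflection of A across C]
   → B = (-3, 8)
3. F_x = -37/5  [B, D, F are collinear ∩ EF ⟂ BD]
4. F_y = -4/5  [B, D, F are collinear ∩ EF ⟂ BD]
   → F = (-37/5, -4/5)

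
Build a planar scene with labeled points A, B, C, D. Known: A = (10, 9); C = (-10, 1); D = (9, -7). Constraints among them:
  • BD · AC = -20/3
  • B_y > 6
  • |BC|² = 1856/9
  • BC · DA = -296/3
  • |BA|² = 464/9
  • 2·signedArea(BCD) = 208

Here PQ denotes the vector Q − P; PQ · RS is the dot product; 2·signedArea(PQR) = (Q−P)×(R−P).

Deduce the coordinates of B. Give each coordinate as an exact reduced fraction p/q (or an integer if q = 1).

B = (10/3, 19/3)

1. B_x = 10/3  [BD · AC = -20/3 ∩ 2·signedArea(BCD) = 208]
2. B_y = 19/3  [BD · AC = -20/3 ∩ 2·signedArea(BCD) = 208]
   → B = (10/3, 19/3)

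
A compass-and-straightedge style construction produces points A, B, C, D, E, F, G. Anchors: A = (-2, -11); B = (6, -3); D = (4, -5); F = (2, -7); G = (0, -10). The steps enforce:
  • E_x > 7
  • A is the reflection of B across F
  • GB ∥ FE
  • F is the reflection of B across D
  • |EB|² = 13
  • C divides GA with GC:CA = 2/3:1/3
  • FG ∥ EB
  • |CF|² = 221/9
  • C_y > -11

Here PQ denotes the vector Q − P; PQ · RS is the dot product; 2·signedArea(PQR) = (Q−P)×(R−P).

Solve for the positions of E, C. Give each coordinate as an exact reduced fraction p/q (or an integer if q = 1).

1. E_x = 8  [FG ∥ EB ∩ GB ∥ FE]
2. E_y = 0  [FG ∥ EB ∩ GB ∥ FE]
   → E = (8, 0)
3. C_x = -4/3  [C divides GA with GC:CA = 2/3:1/3]
4. C_y = -32/3  [C divides GA with GC:CA = 2/3:1/3]
   → C = (-4/3, -32/3)

C = (-4/3, -32/3)
E = (8, 0)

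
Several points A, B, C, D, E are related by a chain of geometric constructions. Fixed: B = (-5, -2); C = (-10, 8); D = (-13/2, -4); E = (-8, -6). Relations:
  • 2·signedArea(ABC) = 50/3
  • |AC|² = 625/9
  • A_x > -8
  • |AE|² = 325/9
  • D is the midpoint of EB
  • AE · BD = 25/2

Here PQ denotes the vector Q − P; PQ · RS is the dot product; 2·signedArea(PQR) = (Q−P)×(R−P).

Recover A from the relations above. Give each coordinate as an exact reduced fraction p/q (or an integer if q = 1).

1. A_x = -23/3  [2·signedArea(ABC) = 50/3 ∩ AE · BD = 25/2]
2. A_y = 0  [2·signedArea(ABC) = 50/3 ∩ AE · BD = 25/2]
   → A = (-23/3, 0)

A = (-23/3, 0)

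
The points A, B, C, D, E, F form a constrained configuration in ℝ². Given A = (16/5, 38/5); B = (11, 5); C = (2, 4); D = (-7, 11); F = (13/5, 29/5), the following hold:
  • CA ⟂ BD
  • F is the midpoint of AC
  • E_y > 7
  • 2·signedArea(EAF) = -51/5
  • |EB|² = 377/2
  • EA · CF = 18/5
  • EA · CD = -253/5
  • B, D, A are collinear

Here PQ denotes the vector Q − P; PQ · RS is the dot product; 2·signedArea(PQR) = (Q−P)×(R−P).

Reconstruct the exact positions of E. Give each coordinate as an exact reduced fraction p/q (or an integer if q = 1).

1. E_x = -5/2  [EA · CD = -253/5 ∩ EA · CF = 18/5]
2. E_y = 15/2  [EA · CD = -253/5 ∩ EA · CF = 18/5]
   → E = (-5/2, 15/2)

E = (-5/2, 15/2)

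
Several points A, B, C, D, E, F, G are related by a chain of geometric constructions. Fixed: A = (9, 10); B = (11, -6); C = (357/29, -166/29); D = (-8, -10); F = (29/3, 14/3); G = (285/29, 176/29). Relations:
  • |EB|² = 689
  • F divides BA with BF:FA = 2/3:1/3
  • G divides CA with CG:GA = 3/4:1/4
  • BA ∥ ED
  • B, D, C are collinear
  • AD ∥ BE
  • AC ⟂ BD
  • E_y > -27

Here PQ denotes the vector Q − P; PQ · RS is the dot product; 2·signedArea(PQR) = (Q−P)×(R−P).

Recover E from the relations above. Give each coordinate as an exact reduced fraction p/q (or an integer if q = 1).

1. E_x = -6  [BA ∥ ED ∩ AD ∥ BE]
2. E_y = -26  [BA ∥ ED ∩ AD ∥ BE]
   → E = (-6, -26)

E = (-6, -26)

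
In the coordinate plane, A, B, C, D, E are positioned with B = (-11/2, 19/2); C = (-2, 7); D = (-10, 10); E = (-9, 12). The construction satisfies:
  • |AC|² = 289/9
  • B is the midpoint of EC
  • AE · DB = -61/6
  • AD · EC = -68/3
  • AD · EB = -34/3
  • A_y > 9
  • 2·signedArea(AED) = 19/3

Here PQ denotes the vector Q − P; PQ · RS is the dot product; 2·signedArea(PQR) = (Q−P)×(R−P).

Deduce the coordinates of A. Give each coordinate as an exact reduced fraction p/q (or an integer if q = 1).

1. A_x = -7  [AD · EC = -68/3 ∩ AE · DB = -61/6]
2. A_y = 29/3  [AD · EC = -68/3 ∩ AE · DB = -61/6]
   → A = (-7, 29/3)

A = (-7, 29/3)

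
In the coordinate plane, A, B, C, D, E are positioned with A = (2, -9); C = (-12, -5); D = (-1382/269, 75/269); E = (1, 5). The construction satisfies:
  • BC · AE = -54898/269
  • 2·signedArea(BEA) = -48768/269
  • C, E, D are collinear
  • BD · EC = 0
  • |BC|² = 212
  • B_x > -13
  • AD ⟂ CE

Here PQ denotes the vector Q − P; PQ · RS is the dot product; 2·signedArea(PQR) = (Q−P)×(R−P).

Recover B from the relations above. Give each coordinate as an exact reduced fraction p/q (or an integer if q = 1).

B = (-3302/269, 2571/269)

1. B_x = -3302/269  [BD · EC = 0 ∩ 2·signedArea(BEA) = -48768/269]
2. B_y = 2571/269  [BD · EC = 0 ∩ 2·signedArea(BEA) = -48768/269]
   → B = (-3302/269, 2571/269)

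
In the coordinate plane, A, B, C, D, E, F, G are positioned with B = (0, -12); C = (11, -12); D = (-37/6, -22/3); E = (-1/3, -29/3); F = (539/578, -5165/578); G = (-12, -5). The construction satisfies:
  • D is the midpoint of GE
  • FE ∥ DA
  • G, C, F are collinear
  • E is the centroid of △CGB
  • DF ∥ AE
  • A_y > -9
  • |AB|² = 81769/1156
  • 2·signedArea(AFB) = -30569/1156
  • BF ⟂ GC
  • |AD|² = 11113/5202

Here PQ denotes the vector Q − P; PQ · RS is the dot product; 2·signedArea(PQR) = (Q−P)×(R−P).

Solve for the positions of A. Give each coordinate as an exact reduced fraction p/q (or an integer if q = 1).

1. A_x = -2148/289  [DF ∥ AE ∩ FE ∥ DA]
2. A_y = -4661/578  [DF ∥ AE ∩ FE ∥ DA]
   → A = (-2148/289, -4661/578)

A = (-2148/289, -4661/578)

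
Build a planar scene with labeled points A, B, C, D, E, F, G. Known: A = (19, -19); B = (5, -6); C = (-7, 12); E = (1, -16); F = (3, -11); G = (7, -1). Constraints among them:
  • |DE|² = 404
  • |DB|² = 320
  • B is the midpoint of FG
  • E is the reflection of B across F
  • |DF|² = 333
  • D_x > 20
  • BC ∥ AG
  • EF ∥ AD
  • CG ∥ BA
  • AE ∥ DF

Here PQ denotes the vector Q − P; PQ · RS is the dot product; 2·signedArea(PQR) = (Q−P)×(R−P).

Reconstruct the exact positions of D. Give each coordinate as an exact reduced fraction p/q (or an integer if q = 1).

D = (21, -14)

1. D_x = 21  [AE ∥ DF ∩ EF ∥ AD]
2. D_y = -14  [AE ∥ DF ∩ EF ∥ AD]
   → D = (21, -14)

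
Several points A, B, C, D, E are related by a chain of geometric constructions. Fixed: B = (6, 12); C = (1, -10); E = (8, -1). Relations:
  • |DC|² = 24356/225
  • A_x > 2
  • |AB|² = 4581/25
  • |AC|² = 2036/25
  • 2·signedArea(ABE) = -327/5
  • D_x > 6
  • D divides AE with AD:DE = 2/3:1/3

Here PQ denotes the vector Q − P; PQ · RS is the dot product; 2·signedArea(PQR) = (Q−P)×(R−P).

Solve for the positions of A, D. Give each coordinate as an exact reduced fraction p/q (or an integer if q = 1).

1. A_x = 3  [line 13·x + 2·y + -183/5 = 0 ∩ |AB|² = 4581/25]
2. A_y = -6/5  [line 13·x + 2·y + -183/5 = 0 ∩ |AB|² = 4581/25]
   → A = (3, -6/5)
3. D_x = 19/3  [D divides AE with AD:DE = 2/3:1/3]
4. D_y = -16/15  [D divides AE with AD:DE = 2/3:1/3]
   → D = (19/3, -16/15)

A = (3, -6/5)
D = (19/3, -16/15)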